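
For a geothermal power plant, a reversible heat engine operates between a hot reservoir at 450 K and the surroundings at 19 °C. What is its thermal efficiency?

η ≈ 0.3508

T_C = 19 °C → 19 + 273.15 = 292.15 K.
η_rev = 1 − T_C/T_H = 1 − 292.15/450.00 = 0.3508.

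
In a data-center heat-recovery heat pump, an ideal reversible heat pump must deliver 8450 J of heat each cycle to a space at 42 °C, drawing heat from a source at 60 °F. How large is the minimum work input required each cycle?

T_H = 42 °C → 42 + 273.15 = 315.15 K.
T_C = 60 °F → (60 − 32) × 5/9 = 15.56 °C = 288.71 K.
The Carnot heat-pump COP is COP_HP = T_H/(T_H − T_C) = 315.15/26.44 = 11.9174.
W = Q_H/COP_HP = 8450/11.9174 = 709 J.

W_in ≈ 709 J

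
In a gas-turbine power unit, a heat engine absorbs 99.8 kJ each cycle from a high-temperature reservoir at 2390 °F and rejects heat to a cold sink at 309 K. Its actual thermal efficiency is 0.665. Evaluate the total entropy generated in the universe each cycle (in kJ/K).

T_H = 2390 °F → (2390 − 32) × 5/9 = 1310.00 °C = 1583.15 K.
W = η·Q_H = 0.665 × 99.8 = 66.37 kJ, so Q_C = Q_H − W = 33.43 kJ.
The hot reservoir loses entropy Q_H/T_H = 99.8/1583.15 = 0.06304 kJ/K; the cold reservoir gains Q_C/T_C = 33.43/309.00 = 0.1082 kJ/K.
ΔS_univ = −Q_H/T_H + Q_C/T_C = 0.0452 kJ/K (> 0, since η = 0.665 < η_Carnot = 0.805).

ΔS_univ ≈ 0.0452 kJ/K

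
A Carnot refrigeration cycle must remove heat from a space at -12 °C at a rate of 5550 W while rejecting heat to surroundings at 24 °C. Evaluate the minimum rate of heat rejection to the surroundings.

Q̇_H ≈ 6320 W

T_H = 24 °C → 24 + 273.15 = 297.15 K.
T_C = -12 °C → -12 + 273.15 = 261.15 K.
For a reversible cycle Q_H/Q_C = T_H/T_C, so Q_H = Q_C·T_H/T_C = 5550 × 297.15/261.15 = 6320 W.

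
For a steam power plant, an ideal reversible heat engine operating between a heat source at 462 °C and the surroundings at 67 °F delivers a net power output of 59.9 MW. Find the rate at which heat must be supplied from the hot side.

Q̇_H ≈ 99.5 MW

T_H = 462 °C → 462 + 273.15 = 735.15 K.
T_C = 67 °F → (67 − 32) × 5/9 = 19.44 °C = 292.59 K.
For a reversible engine, η = 1 − T_C/T_H = 1 − 292.59/735.15 = 0.6020.
Q_H = W/η = 59.9/0.6020 = 99.5 MW.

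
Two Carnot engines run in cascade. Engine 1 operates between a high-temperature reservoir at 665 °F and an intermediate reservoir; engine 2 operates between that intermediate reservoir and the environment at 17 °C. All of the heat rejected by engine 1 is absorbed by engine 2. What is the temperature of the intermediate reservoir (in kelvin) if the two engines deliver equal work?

T_H = 665 °F → (665 − 32) × 5/9 = 351.67 °C = 624.82 K.
T_C = 17 °C → 17 + 273.15 = 290.15 K.
For reversible stages Q_m = Q_H·(T_m/T_H). Setting W₁ = Q_H(1 − T_m/T_H) equal to W₂ = Q_m(1 − T_C/T_m) = Q_H·(T_m − T_C)/T_H gives T_H − T_m = T_m − T_C, so T_m = (T_H + T_C)/2 = (624.82 + 290.15)/2 = 457 K.

T_m ≈ 457 K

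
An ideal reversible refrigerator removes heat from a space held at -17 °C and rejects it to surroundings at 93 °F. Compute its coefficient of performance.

COP_R ≈ 5.034

T_H = 93 °F → (93 − 32) × 5/9 = 33.89 °C = 307.04 K.
T_C = -17 °C → -17 + 273.15 = 256.15 K.
For a reversible refrigerator, COP_R = T_C/(T_H − T_C) = 256.15/(307.04 − 256.15) = 5.034.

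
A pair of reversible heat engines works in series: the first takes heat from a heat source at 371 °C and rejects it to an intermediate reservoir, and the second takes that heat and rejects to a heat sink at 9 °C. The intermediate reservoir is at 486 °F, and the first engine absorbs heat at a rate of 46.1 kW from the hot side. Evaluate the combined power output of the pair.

Ẇ_total ≈ 25.9 kW

T_H = 371 °C → 371 + 273.15 = 644.15 K.
T_C = 9 °C → 9 + 273.15 = 282.15 K.
Two reversible stages in series are equivalent to a single Carnot engine between T_H and T_C, so η_total = 1 − T_C/T_H = 1 − 282.15/644.15 = 0.5620.
W_total = η_total · Q_H = 0.5620 × 46.1 = 25.9 kW.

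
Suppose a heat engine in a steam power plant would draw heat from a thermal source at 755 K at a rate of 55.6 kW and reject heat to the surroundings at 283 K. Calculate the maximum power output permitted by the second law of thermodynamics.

The upper bound on efficiency is η_max = 1 − T_C/T_H = 1 − 283.00/755.00 = 0.6252.
W_max = η_max · Q_H = 0.6252 × 55.6 = 34.8 kW.

Ẇ_max ≈ 34.8 kW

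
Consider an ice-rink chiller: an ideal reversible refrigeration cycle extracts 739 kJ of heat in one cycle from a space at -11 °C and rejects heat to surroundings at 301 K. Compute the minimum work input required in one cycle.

W_in ≈ 110 kJ

T_C = -11 °C → -11 + 273.15 = 262.15 K.
Carnot COP: COP_R = T_C/(T_H − T_C) = 262.15/38.85 = 6.7477.
W = Q_C/COP_R = 739/6.7477 = 110 kJ.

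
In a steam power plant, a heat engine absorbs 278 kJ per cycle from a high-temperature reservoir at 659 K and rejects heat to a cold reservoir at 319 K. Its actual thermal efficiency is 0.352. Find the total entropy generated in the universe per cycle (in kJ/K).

ΔS_univ ≈ 0.143 kJ/K

W = η·Q_H = 0.352 × 278 = 97.86 kJ, so Q_C = Q_H − W = 180.1 kJ.
Entropy balance on the reservoirs: −Q_H/T_H = -0.4219 kJ/K, +Q_C/T_C = 0.5647 kJ/K.
ΔS_univ = −Q_H/T_H + Q_C/T_C = 0.143 kJ/K (> 0, since η = 0.352 < η_Carnot = 0.516).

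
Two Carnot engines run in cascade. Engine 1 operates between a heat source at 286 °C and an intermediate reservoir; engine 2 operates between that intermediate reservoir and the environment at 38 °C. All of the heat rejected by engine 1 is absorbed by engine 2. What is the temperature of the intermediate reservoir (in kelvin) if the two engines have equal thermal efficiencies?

T_H = 286 °C → 286 + 273.15 = 559.15 K.
T_C = 38 °C → 38 + 273.15 = 311.15 K.
Equal efficiencies require 1 − T_m/T_H = 1 − T_C/T_m, i.e. T_m/T_H = T_C/T_m, so T_m = √(T_H·T_C) = √(559.15 × 311.15) = 417 K.

T_m ≈ 417 K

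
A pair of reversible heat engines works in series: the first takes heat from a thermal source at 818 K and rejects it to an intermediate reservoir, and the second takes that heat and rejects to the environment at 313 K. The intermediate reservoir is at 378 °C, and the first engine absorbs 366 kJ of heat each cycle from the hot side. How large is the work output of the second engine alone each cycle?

T_m = 378 °C → 378 + 273.15 = 651.15 K.
Heat entering the second stage: Q_m = Q_H·(T_m/T_H) = 366 × 651.15/818.00 = 291 kJ.
Second-stage efficiency η₂ = 1 − T_C/T_m = 1 − 313.00/651.15 = 0.5193, so W₂ = η₂·Q_m = 151 kJ.

W₂ ≈ 151 kJ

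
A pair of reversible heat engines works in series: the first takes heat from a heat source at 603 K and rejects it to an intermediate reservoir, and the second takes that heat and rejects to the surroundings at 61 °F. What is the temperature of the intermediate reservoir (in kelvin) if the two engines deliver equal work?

T_m ≈ 446 K

T_C = 61 °F → (61 − 32) × 5/9 = 16.11 °C = 289.26 K.
For reversible stages Q_m = Q_H·(T_m/T_H). Setting W₁ = Q_H(1 − T_m/T_H) equal to W₂ = Q_m(1 − T_C/T_m) = Q_H·(T_m − T_C)/T_H gives T_H − T_m = T_m − T_C, so T_m = (T_H + T_C)/2 = (603.00 + 289.26)/2 = 446 K.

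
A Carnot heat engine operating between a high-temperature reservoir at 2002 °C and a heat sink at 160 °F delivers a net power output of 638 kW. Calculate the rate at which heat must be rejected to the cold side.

Q̇_C ≈ 113.7 kW

T_H = 2002 °C → 2002 + 273.15 = 2275.15 K.
T_C = 160 °F → (160 − 32) × 5/9 = 71.11 °C = 344.26 K.
For a reversible engine, η = 1 − T_C/T_H = 1 − 344.26/2275.15 = 0.8487.
Since Q_C/Q_H = T_C/T_H and Q_H = W/η, Q_C = W·T_C/(T_H − T_C) = 638 × 344.26/1930.89 = 113.7 kW.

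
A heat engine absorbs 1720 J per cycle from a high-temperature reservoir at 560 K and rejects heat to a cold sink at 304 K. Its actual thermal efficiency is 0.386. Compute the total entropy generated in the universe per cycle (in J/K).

W = η·Q_H = 0.386 × 1720 = 663.9 J, so Q_C = Q_H − W = 1056 J.
The hot reservoir loses entropy Q_H/T_H = 1720/560.00 = 3.071 J/K; the cold reservoir gains Q_C/T_C = 1056/304.00 = 3.474 J/K.
ΔS_univ = −Q_H/T_H + Q_C/T_C = 0.403 J/K (> 0, since η = 0.386 < η_Carnot = 0.457).

ΔS_univ ≈ 0.403 J/K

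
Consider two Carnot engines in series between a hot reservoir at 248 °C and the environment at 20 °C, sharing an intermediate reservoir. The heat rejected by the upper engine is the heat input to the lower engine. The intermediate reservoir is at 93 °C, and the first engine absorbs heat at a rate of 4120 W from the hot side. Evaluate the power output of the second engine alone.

Ẇ₂ ≈ 577.1 W

T_H = 248 °C → 248 + 273.15 = 521.15 K.
T_C = 20 °C → 20 + 273.15 = 293.15 K.
T_m = 93 °C → 93 + 273.15 = 366.15 K.
Heat entering the second stage: Q_m = Q_H·(T_m/T_H) = 4120 × 366.15/521.15 = 2895 W.
Second-stage efficiency η₂ = 1 − T_C/T_m = 1 − 293.15/366.15 = 0.1994, so W₂ = η₂·Q_m = 577.1 W.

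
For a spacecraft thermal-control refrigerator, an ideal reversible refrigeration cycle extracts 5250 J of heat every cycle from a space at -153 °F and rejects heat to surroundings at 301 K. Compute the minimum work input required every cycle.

T_C = -153 °F → (-153 − 32) × 5/9 = -102.78 °C = 170.37 K.
Carnot COP: COP_R = T_C/(T_H − T_C) = 170.37/130.63 = 1.3043.
W = Q_C/COP_R = 5250/1.3043 = 4030 J.

W_in ≈ 4030 J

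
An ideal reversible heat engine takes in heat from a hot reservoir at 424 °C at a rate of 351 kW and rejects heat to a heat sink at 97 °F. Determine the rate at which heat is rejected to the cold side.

T_H = 424 °C → 424 + 273.15 = 697.15 K.
T_C = 97 °F → (97 − 32) × 5/9 = 36.11 °C = 309.26 K.
η_rev = 1 − T_C/T_H = 1 − 309.26/697.15 = 0.5564.
For a reversible cycle Q_C/Q_H = T_C/T_H, so Q_C = 351 × 309.26/697.15 = 156 kW.

Q̇_C ≈ 156 kW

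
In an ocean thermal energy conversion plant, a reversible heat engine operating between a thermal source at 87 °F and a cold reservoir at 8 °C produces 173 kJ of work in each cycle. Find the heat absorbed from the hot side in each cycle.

T_H = 87 °F → (87 − 32) × 5/9 = 30.56 °C = 303.71 K.
T_C = 8 °C → 8 + 273.15 = 281.15 K.
η_rev = 1 − T_C/T_H = 1 − 281.15/303.71 = 0.0743.
Q_H = W/η = 173/0.0743 = 2330 kJ.

Q_H ≈ 2330 kJ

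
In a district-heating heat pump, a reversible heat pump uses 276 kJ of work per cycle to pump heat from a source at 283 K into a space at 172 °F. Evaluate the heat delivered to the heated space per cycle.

Q_H ≈ 1430 kJ

T_H = 172 °F → (172 − 32) × 5/9 = 77.78 °C = 350.93 K.
Reversible heating COP: COP_HP = T_H/(T_H − T_C) = 350.93/67.93 = 5.1662.
Q_H = COP_HP · W = 5.1662 × 276 = 1430 kJ.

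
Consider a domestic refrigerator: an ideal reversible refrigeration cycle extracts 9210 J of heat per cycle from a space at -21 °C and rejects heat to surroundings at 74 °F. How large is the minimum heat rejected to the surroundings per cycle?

T_H = 74 °F → (74 − 32) × 5/9 = 23.33 °C = 296.48 K.
T_C = -21 °C → -21 + 273.15 = 252.15 K.
For a reversible cycle Q_H/Q_C = T_H/T_C, so Q_H = Q_C·T_H/T_C = 9210 × 296.48/252.15 = 10800 J.

Q_H ≈ 10800 J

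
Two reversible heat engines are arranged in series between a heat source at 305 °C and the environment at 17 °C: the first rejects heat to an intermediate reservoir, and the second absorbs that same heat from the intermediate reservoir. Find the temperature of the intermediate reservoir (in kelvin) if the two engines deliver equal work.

T_m ≈ 434.1 K

T_H = 305 °C → 305 + 273.15 = 578.15 K.
T_C = 17 °C → 17 + 273.15 = 290.15 K.
For reversible stages Q_m = Q_H·(T_m/T_H). Setting W₁ = Q_H(1 − T_m/T_H) equal to W₂ = Q_m(1 − T_C/T_m) = Q_H·(T_m − T_C)/T_H gives T_H − T_m = T_m − T_C, so T_m = (T_H + T_C)/2 = (578.15 + 290.15)/2 = 434.1 K.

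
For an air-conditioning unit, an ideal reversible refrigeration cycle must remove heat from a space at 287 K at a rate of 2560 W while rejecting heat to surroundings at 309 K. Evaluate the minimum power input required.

COP_R = T_C/(T_H − T_C) = 287.00/22.00 = 13.0455.
W = Q_C/COP_R = 2560/13.0455 = 196 W.

Ẇ_in ≈ 196 W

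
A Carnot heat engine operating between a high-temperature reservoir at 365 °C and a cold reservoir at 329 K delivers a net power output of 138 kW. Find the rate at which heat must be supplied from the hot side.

Q̇_H ≈ 285 kW

T_H = 365 °C → 365 + 273.15 = 638.15 K.
Since the cycle is reversible, η = 1 − T_C/T_H = 1 − 329.00/638.15 = 0.4844.
Q_H = W/η = 138/0.4844 = 285 kW.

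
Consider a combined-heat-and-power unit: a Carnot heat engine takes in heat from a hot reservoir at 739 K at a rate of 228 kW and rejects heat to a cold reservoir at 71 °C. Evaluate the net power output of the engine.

T_C = 71 °C → 71 + 273.15 = 344.15 K.
Carnot efficiency: η = 1 − T_C/T_H = 1 − 344.15/739.00 = 0.5343.
W = η·Q_H = 0.5343 × 228 = 122 kW.

Ẇ ≈ 122 kW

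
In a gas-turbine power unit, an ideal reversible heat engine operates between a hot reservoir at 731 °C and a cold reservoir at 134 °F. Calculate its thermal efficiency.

η ≈ 0.672

T_H = 731 °C → 731 + 273.15 = 1004.15 K.
T_C = 134 °F → (134 − 32) × 5/9 = 56.67 °C = 329.82 K.
η_rev = 1 − T_C/T_H = 1 − 329.82/1004.15 = 0.672.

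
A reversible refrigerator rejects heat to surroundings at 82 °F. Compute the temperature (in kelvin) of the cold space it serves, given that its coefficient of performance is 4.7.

T_C ≈ 248.1 K

T_H = 82 °F → (82 − 32) × 5/9 = 27.78 °C = 300.93 K.
COP_R = T_C/(T_H − T_C) ⇒ T_C = T_H·COP_R/(1 + COP_R) = 300.93 × 4.7/(1 + 4.7) = 248.1 K.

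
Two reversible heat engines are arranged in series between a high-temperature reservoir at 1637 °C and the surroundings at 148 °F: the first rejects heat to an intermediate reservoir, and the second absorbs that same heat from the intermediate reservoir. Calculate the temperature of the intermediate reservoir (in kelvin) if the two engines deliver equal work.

T_m ≈ 1120 K

T_H = 1637 °C → 1637 + 273.15 = 1910.15 K.
T_C = 148 °F → (148 − 32) × 5/9 = 64.44 °C = 337.59 K.
For reversible stages Q_m = Q_H·(T_m/T_H). Setting W₁ = Q_H(1 − T_m/T_H) equal to W₂ = Q_m(1 − T_C/T_m) = Q_H·(T_m − T_C)/T_H gives T_H − T_m = T_m − T_C, so T_m = (T_H + T_C)/2 = (1910.15 + 337.59)/2 = 1120 K.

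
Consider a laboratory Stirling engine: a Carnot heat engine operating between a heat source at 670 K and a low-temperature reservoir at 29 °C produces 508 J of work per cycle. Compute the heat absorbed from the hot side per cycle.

Q_H ≈ 925.3 J

T_C = 29 °C → 29 + 273.15 = 302.15 K.
η_rev = 1 − T_C/T_H = 1 − 302.15/670.00 = 0.5490.
Q_H = W/η = 508/0.5490 = 925.3 J.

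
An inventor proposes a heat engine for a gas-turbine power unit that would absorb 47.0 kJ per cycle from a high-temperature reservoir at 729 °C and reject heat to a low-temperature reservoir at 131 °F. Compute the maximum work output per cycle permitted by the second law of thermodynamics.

W_max ≈ 31.61 kJ

T_H = 729 °C → 729 + 273.15 = 1002.15 K.
T_C = 131 °F → (131 − 32) × 5/9 = 55.00 °C = 328.15 K.
By the Carnot theorem, η_max = 1 − T_C/T_H = 1 − 328.15/1002.15 = 0.6726.
W_max = η_max · Q_H = 0.6726 × 47.0 = 31.61 kJ.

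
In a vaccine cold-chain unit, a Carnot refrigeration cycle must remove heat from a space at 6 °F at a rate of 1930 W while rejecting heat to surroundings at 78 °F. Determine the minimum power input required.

Ẇ_in ≈ 298 W

T_H = 78 °F → (78 − 32) × 5/9 = 25.56 °C = 298.71 K.
T_C = 6 °F → (6 − 32) × 5/9 = -14.44 °C = 258.71 K.
COP_R = T_C/(T_H − T_C) = 258.71/40.00 = 6.4676.
W = Q_C/COP_R = 1930/6.4676 = 298 W.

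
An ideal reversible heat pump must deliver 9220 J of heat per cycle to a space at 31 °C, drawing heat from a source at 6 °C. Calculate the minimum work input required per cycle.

T_H = 31 °C → 31 + 273.15 = 304.15 K.
T_C = 6 °C → 6 + 273.15 = 279.15 K.
COP_HP = T_H/(T_H − T_C) = 304.15/25.00 = 12.1660.
W = Q_H/COP_HP = 9220/12.1660 = 758 J.

W_in ≈ 758 J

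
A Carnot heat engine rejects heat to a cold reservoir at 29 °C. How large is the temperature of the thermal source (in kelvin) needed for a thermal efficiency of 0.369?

T_H ≈ 479 K

T_C = 29 °C → 29 + 273.15 = 302.15 K.
From η = 1 − T_C/T_H, solving for T_H gives T_H = T_C/(1 − η) = 302.15/(1 − 0.369) = 479 K.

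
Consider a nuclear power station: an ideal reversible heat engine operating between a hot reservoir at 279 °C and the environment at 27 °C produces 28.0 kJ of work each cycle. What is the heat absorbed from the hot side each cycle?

Q_H ≈ 61.4 kJ

T_H = 279 °C → 279 + 273.15 = 552.15 K.
T_C = 27 °C → 27 + 273.15 = 300.15 K.
For a reversible engine, η = 1 − T_C/T_H = 1 − 300.15/552.15 = 0.4564.
Q_H = W/η = 28.0/0.4564 = 61.4 kJ.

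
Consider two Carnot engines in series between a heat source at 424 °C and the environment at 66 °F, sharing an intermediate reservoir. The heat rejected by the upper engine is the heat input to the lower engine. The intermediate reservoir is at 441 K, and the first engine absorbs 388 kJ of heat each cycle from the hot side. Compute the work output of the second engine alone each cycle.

W₂ ≈ 82.9 kJ

T_H = 424 °C → 424 + 273.15 = 697.15 K.
T_C = 66 °F → (66 − 32) × 5/9 = 18.89 °C = 292.04 K.
Heat entering the second stage: Q_m = Q_H·(T_m/T_H) = 388 × 441.00/697.15 = 245 kJ.
Second-stage efficiency η₂ = 1 − T_C/T_m = 1 − 292.04/441.00 = 0.3378, so W₂ = η₂·Q_m = 82.9 kJ.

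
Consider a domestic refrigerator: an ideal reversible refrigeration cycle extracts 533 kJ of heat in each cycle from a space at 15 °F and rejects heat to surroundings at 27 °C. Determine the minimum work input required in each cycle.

T_H = 27 °C → 27 + 273.15 = 300.15 K.
T_C = 15 °F → (15 − 32) × 5/9 = -9.44 °C = 263.71 K.
COP_R = T_C/(T_H − T_C) = 263.71/36.44 = 7.2358.
W = Q_C/COP_R = 533/7.2358 = 73.7 kJ.

W_in ≈ 73.7 kJ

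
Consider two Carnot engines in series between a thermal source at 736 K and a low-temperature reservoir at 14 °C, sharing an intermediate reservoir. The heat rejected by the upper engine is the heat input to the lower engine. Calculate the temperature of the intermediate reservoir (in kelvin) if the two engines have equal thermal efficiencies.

T_m ≈ 460 K

T_C = 14 °C → 14 + 273.15 = 287.15 K.
Equal efficiencies require 1 − T_m/T_H = 1 − T_C/T_m, i.e. T_m/T_H = T_C/T_m, so T_m = √(T_H·T_C) = √(736.00 × 287.15) = 460 K.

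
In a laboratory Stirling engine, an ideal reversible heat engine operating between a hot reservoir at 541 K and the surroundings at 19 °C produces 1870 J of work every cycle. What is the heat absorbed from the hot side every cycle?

Q_H ≈ 4070 J

T_C = 19 °C → 19 + 273.15 = 292.15 K.
For a reversible engine, η = 1 − T_C/T_H = 1 − 292.15/541.00 = 0.4600.
Q_H = W/η = 1870/0.4600 = 4070 J.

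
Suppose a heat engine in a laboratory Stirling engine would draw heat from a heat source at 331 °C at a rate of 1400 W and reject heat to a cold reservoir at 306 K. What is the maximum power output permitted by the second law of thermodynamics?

T_H = 331 °C → 331 + 273.15 = 604.15 K.
The second-law ceiling is the Carnot efficiency, η_max = 1 − T_C/T_H = 1 − 306.00/604.15 = 0.4935.
W_max = η_max · Q_H = 0.4935 × 1400 = 691 W.

Ẇ_max ≈ 691 W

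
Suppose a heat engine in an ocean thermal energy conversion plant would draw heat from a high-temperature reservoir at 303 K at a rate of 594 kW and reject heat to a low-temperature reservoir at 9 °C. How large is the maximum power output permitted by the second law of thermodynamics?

Ẇ_max ≈ 40.9 kW

T_C = 9 °C → 9 + 273.15 = 282.15 K.
The upper bound on efficiency is η_max = 1 − T_C/T_H = 1 − 282.15/303.00 = 0.0688.
W_max = η_max · Q_H = 0.0688 × 594 = 40.9 kW.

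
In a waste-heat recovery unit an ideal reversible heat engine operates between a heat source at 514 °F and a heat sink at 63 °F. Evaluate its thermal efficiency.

η ≈ 0.463

T_H = 514 °F → (514 − 32) × 5/9 = 267.78 °C = 540.93 K.
T_C = 63 °F → (63 − 32) × 5/9 = 17.22 °C = 290.37 K.
For a reversible engine, η = 1 − T_C/T_H = 1 − 290.37/540.93 = 0.463.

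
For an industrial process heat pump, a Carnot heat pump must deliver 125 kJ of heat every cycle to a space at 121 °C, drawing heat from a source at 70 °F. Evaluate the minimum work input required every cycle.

W_in ≈ 31.68 kJ

T_H = 121 °C → 121 + 273.15 = 394.15 K.
T_C = 70 °F → (70 − 32) × 5/9 = 21.11 °C = 294.26 K.
For a reversible heat pump, COP_HP = T_H/(T_H − T_C) = 394.15/99.89 = 3.9459.
W = Q_H/COP_HP = 125/3.9459 = 31.68 kJ.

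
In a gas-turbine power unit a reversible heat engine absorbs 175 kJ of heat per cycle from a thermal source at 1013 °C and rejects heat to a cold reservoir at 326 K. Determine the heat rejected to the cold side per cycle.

Q_C ≈ 44.36 kJ

T_H = 1013 °C → 1013 + 273.15 = 1286.15 K.
The Carnot efficiency is η = 1 − T_C/T_H = 1 − 326.00/1286.15 = 0.7465.
For a reversible cycle Q_C/Q_H = T_C/T_H, so Q_C = 175 × 326.00/1286.15 = 44.36 kJ.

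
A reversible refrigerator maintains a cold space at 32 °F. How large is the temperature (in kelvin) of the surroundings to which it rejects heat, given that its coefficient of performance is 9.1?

T_H ≈ 303 K

T_C = 32 °F → (32 − 32) × 5/9 = 0.00 °C = 273.15 K.
COP_R = T_C/(T_H − T_C) ⇒ T_H = T_C·(1 + 1/COP_R) = 273.15 × (1 + 1/9.1) = 303 K.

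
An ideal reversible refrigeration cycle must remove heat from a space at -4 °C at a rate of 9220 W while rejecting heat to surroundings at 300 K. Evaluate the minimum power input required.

Ẇ_in ≈ 1060 W

T_C = -4 °C → -4 + 273.15 = 269.15 K.
For a reversible refrigerator, COP_R = T_C/(T_H − T_C) = 269.15/30.85 = 8.7245.
W = Q_C/COP_R = 9220/8.7245 = 1060 W.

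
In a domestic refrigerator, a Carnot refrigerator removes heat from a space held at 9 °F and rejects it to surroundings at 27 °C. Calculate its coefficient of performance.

T_H = 27 °C → 27 + 273.15 = 300.15 K.
T_C = 9 °F → (9 − 32) × 5/9 = -12.78 °C = 260.37 K.
For a reversible refrigerator, COP_R = T_C/(T_H − T_C) = 260.37/(300.15 − 260.37) = 6.55.

COP_R ≈ 6.55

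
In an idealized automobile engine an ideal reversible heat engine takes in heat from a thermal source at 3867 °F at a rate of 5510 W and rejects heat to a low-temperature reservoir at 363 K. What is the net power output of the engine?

T_H = 3867 °F → (3867 − 32) × 5/9 = 2130.56 °C = 2403.71 K.
η_rev = 1 − T_C/T_H = 1 − 363.00/2403.71 = 0.8490.
W = η·Q_H = 0.8490 × 5510 = 4680 W.

Ẇ ≈ 4680 W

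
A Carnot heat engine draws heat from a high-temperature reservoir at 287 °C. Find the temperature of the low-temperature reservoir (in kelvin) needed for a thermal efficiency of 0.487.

T_C ≈ 287.4 K

T_H = 287 °C → 287 + 273.15 = 560.15 K.
From η = 1 − T_C/T_H, T_C = T_H·(1 − η) = 560.15 × (1 − 0.487) = 287.4 K.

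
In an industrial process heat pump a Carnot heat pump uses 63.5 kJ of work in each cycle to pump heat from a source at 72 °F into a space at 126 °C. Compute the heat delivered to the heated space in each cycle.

Q_H ≈ 244 kJ

T_H = 126 °C → 126 + 273.15 = 399.15 K.
T_C = 72 °F → (72 − 32) × 5/9 = 22.22 °C = 295.37 K.
For a reversible heat pump, COP_HP = T_H/(T_H − T_C) = 399.15/103.78 = 3.8462.
Q_H = COP_HP · W = 3.8462 × 63.5 = 244 kJ.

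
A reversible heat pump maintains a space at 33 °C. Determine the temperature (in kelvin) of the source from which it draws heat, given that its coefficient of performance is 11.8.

T_H = 33 °C → 33 + 273.15 = 306.15 K.
COP_HP = T_H/(T_H − T_C) ⇒ T_C = T_H·(COP_HP − 1)/COP_HP = 306.15 × (11.8 − 1)/11.8 = 280 K.

T_C ≈ 280 K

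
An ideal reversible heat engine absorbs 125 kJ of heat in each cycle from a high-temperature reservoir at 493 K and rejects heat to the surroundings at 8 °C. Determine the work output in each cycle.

T_C = 8 °C → 8 + 273.15 = 281.15 K.
For a reversible engine, η = 1 − T_C/T_H = 1 − 281.15/493.00 = 0.4297.
W = η·Q_H = 0.4297 × 125 = 53.7 kJ.

W ≈ 53.7 kJ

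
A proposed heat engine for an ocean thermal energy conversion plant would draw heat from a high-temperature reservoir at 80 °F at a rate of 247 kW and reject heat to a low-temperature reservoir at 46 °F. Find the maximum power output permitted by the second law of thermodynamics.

Ẇ_max ≈ 15.6 kW

T_H = 80 °F → (80 − 32) × 5/9 = 26.67 °C = 299.82 K.
T_C = 46 °F → (46 − 32) × 5/9 = 7.78 °C = 280.93 K.
The second-law ceiling is the Carnot efficiency, η_max = 1 − T_C/T_H = 1 − 280.93/299.82 = 0.0630.
W_max = η_max · Q_H = 0.0630 × 247 = 15.6 kW.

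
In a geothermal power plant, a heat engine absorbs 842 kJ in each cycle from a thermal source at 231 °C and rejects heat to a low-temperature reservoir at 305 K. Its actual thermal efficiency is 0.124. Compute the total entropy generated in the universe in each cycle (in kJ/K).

ΔS_univ ≈ 0.748 kJ/K

T_H = 231 °C → 231 + 273.15 = 504.15 K.
W = η·Q_H = 0.124 × 842 = 104.4 kJ, so Q_C = Q_H − W = 737.6 kJ.
Entropy balance on the reservoirs: −Q_H/T_H = -1.670 kJ/K, +Q_C/T_C = 2.418 kJ/K.
ΔS_univ = −Q_H/T_H + Q_C/T_C = 0.748 kJ/K (> 0, since η = 0.124 < η_Carnot = 0.395).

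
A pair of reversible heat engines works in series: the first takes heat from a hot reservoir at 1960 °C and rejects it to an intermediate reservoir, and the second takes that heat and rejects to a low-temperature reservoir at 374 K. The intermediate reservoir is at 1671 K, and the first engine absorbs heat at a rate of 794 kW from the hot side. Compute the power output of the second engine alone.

T_H = 1960 °C → 1960 + 273.15 = 2233.15 K.
Heat entering the second stage: Q_m = Q_H·(T_m/T_H) = 794 × 1671.00/2233.15 = 594 kW.
Second-stage efficiency η₂ = 1 − T_C/T_m = 1 − 374.00/1671.00 = 0.7762, so W₂ = η₂·Q_m = 461 kW.

Ẇ₂ ≈ 461 kW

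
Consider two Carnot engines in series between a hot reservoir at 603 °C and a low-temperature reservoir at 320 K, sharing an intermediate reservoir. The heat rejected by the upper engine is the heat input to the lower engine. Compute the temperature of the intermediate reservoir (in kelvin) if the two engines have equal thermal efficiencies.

T_H = 603 °C → 603 + 273.15 = 876.15 K.
Equal efficiencies require 1 − T_m/T_H = 1 − T_C/T_m, i.e. T_m/T_H = T_C/T_m, so T_m = √(T_H·T_C) = √(876.15 × 320.00) = 529 K.

T_m ≈ 529 K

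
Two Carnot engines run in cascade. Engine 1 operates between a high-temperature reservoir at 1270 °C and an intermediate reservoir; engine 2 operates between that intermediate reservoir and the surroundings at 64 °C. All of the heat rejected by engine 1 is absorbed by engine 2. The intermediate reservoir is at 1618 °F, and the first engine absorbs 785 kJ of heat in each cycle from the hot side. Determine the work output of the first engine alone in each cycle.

W₁ ≈ 198 kJ

T_H = 1270 °C → 1270 + 273.15 = 1543.15 K.
T_C = 64 °C → 64 + 273.15 = 337.15 K.
T_m = 1618 °F → (1618 − 32) × 5/9 = 881.11 °C = 1154.26 K.
First-stage efficiency η₁ = 1 − T_m/T_H = 1 − 1154.26/1543.15 = 0.2520.
W₁ = η₁·Q_H = 0.2520 × 785 = 198 kJ.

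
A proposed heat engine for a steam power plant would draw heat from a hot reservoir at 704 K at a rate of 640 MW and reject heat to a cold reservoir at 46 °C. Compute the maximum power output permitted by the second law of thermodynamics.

Ẇ_max ≈ 350 MW

T_C = 46 °C → 46 + 273.15 = 319.15 K.
No engine can exceed the Carnot limit: η_max = 1 − T_C/T_H = 1 − 319.15/704.00 = 0.5467.
W_max = η_max · Q_H = 0.5467 × 640 = 350 MW.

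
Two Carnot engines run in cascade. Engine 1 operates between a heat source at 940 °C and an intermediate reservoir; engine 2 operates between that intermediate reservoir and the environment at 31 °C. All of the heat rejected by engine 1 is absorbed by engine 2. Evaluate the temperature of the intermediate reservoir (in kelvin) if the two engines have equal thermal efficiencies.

T_H = 940 °C → 940 + 273.15 = 1213.15 K.
T_C = 31 °C → 31 + 273.15 = 304.15 K.
Equal efficiencies require 1 − T_m/T_H = 1 − T_C/T_m, i.e. T_m/T_H = T_C/T_m, so T_m = √(T_H·T_C) = √(1213.15 × 304.15) = 607 K.

T_m ≈ 607 K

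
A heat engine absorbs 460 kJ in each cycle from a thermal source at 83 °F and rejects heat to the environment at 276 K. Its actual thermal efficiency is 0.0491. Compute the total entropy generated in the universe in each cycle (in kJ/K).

ΔS_univ ≈ 0.05904 kJ/K

T_H = 83 °F → (83 − 32) × 5/9 = 28.33 °C = 301.48 K.
W = η·Q_H = 0.0491 × 460 = 22.59 kJ, so Q_C = Q_H − W = 437.4 kJ.
The hot reservoir loses entropy Q_H/T_H = 460/301.48 = 1.526 kJ/K; the cold reservoir gains Q_C/T_C = 437.4/276.00 = 1.585 kJ/K.
ΔS_univ = −Q_H/T_H + Q_C/T_C = 0.05904 kJ/K (> 0, since η = 0.0491 < η_Carnot = 0.085).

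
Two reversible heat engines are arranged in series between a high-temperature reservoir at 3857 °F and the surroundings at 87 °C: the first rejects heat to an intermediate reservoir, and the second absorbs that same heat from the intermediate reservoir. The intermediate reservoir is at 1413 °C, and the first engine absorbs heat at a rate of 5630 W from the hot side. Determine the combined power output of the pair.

Ẇ_total ≈ 4780 W

T_H = 3857 °F → (3857 − 32) × 5/9 = 2125.00 °C = 2398.15 K.
T_C = 87 °C → 87 + 273.15 = 360.15 K.
Two reversible stages in series are equivalent to a single Carnot engine between T_H and T_C, so η_total = 1 − T_C/T_H = 1 − 360.15/2398.15 = 0.8498.
W_total = η_total · Q_H = 0.8498 × 5630 = 4780 W.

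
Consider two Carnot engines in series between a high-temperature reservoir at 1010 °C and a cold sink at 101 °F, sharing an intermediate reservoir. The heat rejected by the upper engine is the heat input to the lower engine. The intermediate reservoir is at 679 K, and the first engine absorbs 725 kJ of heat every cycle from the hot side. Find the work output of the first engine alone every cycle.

W₁ ≈ 341 kJ

T_H = 1010 °C → 1010 + 273.15 = 1283.15 K.
T_C = 101 °F → (101 − 32) × 5/9 = 38.33 °C = 311.48 K.
First-stage efficiency η₁ = 1 − T_m/T_H = 1 − 679.00/1283.15 = 0.4708.
W₁ = η₁·Q_H = 0.4708 × 725 = 341 kJ.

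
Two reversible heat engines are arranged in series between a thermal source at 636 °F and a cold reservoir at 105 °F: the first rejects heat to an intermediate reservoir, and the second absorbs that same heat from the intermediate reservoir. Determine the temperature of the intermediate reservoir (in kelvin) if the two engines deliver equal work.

T_m ≈ 461 K

T_H = 636 °F → (636 − 32) × 5/9 = 335.56 °C = 608.71 K.
T_C = 105 °F → (105 − 32) × 5/9 = 40.56 °C = 313.71 K.
For reversible stages Q_m = Q_H·(T_m/T_H). Setting W₁ = Q_H(1 − T_m/T_H) equal to W₂ = Q_m(1 − T_C/T_m) = Q_H·(T_m − T_C)/T_H gives T_H − T_m = T_m − T_C, so T_m = (T_H + T_C)/2 = (608.71 + 313.71)/2 = 461 K.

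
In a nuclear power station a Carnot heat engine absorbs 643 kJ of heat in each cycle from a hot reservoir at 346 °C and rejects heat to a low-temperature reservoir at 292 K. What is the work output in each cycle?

T_H = 346 °C → 346 + 273.15 = 619.15 K.
Since the cycle is reversible, η = 1 − T_C/T_H = 1 − 292.00/619.15 = 0.5284.
W = η·Q_H = 0.5284 × 643 = 339.8 kJ.

W ≈ 339.8 kJ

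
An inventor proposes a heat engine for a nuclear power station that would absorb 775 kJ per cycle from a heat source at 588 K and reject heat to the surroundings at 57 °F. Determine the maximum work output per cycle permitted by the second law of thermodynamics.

W_max ≈ 397 kJ

T_C = 57 °F → (57 − 32) × 5/9 = 13.89 °C = 287.04 K.
The upper bound on efficiency is η_max = 1 − T_C/T_H = 1 − 287.04/588.00 = 0.5118.
W_max = η_max · Q_H = 0.5118 × 775 = 397 kJ.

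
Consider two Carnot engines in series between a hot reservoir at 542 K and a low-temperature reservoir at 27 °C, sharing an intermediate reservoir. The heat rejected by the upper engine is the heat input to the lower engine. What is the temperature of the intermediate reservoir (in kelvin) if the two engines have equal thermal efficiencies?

T_m ≈ 403 K

T_C = 27 °C → 27 + 273.15 = 300.15 K.
Equal efficiencies require 1 − T_m/T_H = 1 − T_C/T_m, i.e. T_m/T_H = T_C/T_m, so T_m = √(T_H·T_C) = √(542.00 × 300.15) = 403 K.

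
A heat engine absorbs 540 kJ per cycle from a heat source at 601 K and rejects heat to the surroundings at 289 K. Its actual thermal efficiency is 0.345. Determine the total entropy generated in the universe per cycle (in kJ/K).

W = η·Q_H = 0.345 × 540 = 186.3 kJ, so Q_C = Q_H − W = 353.7 kJ.
The hot reservoir loses entropy Q_H/T_H = 540/601.00 = 0.8985 kJ/K; the cold reservoir gains Q_C/T_C = 353.7/289.00 = 1.224 kJ/K.
ΔS_univ = −Q_H/T_H + Q_C/T_C = 0.3254 kJ/K (> 0, since η = 0.345 < η_Carnot = 0.519).

ΔS_univ ≈ 0.3254 kJ/K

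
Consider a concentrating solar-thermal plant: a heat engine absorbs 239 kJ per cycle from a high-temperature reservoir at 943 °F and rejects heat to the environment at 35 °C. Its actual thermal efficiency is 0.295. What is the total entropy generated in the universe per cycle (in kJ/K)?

ΔS_univ ≈ 0.240 kJ/K

T_H = 943 °F → (943 − 32) × 5/9 = 506.11 °C = 779.26 K.
T_C = 35 °C → 35 + 273.15 = 308.15 K.
W = η·Q_H = 0.295 × 239 = 70.50 kJ, so Q_C = Q_H − W = 168.5 kJ.
Entropy balance on the reservoirs: −Q_H/T_H = -0.3067 kJ/K, +Q_C/T_C = 0.5468 kJ/K.
ΔS_univ = −Q_H/T_H + Q_C/T_C = 0.240 kJ/K (> 0, since η = 0.295 < η_Carnot = 0.605).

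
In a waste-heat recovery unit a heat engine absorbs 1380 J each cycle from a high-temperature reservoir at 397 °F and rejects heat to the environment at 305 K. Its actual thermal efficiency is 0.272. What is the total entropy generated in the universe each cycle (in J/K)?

ΔS_univ ≈ 0.3943 J/K

T_H = 397 °F → (397 − 32) × 5/9 = 202.78 °C = 475.93 K.
W = η·Q_H = 0.272 × 1380 = 375.4 J, so Q_C = Q_H − W = 1005 J.
Entropy balance on the reservoirs: −Q_H/T_H = -2.900 J/K, +Q_C/T_C = 3.294 J/K.
ΔS_univ = −Q_H/T_H + Q_C/T_C = 0.3943 J/K (> 0, since η = 0.272 < η_Carnot = 0.359).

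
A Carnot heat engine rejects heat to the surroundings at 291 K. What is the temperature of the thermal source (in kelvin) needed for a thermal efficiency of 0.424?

T_H ≈ 505 K

From η = 1 − T_C/T_H, solving for T_H gives T_H = T_C/(1 − η) = 291.00/(1 − 0.424) = 505 K.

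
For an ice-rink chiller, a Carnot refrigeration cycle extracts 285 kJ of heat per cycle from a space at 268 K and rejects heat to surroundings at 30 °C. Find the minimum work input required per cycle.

T_H = 30 °C → 30 + 273.15 = 303.15 K.
Carnot COP: COP_R = T_C/(T_H − T_C) = 268.00/35.15 = 7.6245.
W = Q_C/COP_R = 285/7.6245 = 37.4 kJ.

W_in ≈ 37.4 kJ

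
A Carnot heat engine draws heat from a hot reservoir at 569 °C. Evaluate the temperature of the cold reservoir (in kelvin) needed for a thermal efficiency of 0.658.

T_C ≈ 288 K

T_H = 569 °C → 569 + 273.15 = 842.15 K.
From η = 1 − T_C/T_H, T_C = T_H·(1 − η) = 842.15 × (1 − 0.658) = 288 K.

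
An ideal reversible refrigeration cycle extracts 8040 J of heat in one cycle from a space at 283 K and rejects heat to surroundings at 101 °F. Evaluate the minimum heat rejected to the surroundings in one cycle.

T_H = 101 °F → (101 − 32) × 5/9 = 38.33 °C = 311.48 K.
For a reversible cycle Q_H/Q_C = T_H/T_C, so Q_H = Q_C·T_H/T_C = 8040 × 311.48/283.00 = 8850 J.

Q_H ≈ 8850 J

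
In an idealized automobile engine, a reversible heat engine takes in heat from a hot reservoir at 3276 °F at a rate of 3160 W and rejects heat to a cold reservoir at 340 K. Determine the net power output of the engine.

Ẇ ≈ 2642 W

T_H = 3276 °F → (3276 − 32) × 5/9 = 1802.22 °C = 2075.37 K.
Carnot efficiency: η = 1 − T_C/T_H = 1 − 340.00/2075.37 = 0.8362.
W = η·Q_H = 0.8362 × 3160 = 2642 W.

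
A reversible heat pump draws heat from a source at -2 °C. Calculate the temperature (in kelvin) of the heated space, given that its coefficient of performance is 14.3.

T_C = -2 °C → -2 + 273.15 = 271.15 K.
COP_HP = T_H/(T_H − T_C) ⇒ T_H = T_C·COP_HP/(COP_HP − 1) = 271.15 × 14.3/(14.3 − 1) = 292 K.

T_H ≈ 292 K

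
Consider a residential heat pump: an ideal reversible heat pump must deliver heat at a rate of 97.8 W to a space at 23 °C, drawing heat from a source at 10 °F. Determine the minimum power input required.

T_H = 23 °C → 23 + 273.15 = 296.15 K.
T_C = 10 °F → (10 − 32) × 5/9 = -12.22 °C = 260.93 K.
The Carnot heat-pump COP is COP_HP = T_H/(T_H − T_C) = 296.15/35.22 = 8.4080.
W = Q_H/COP_HP = 97.8/8.4080 = 11.6 W.

Ẇ_in ≈ 11.6 W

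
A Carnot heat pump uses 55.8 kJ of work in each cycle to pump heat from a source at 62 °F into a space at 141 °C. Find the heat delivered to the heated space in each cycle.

T_H = 141 °C → 141 + 273.15 = 414.15 K.
T_C = 62 °F → (62 − 32) × 5/9 = 16.67 °C = 289.82 K.
The Carnot heat-pump COP is COP_HP = T_H/(T_H − T_C) = 414.15/124.33 = 3.3310.
Q_H = COP_HP · W = 3.3310 × 55.8 = 186 kJ.

Q_H ≈ 186 kJ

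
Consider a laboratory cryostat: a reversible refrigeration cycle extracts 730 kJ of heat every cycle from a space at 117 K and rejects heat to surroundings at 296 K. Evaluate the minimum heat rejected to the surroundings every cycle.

For a reversible cycle Q_H/Q_C = T_H/T_C, so Q_H = Q_C·T_H/T_C = 730 × 296.00/117.00 = 1850 kJ.

Q_H ≈ 1850 kJ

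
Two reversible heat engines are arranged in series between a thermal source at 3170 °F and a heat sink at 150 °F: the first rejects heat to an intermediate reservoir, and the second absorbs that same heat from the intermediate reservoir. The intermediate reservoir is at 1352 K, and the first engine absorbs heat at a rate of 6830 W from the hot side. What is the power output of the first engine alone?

Ẇ₁ ≈ 2250 W

T_H = 3170 °F → (3170 − 32) × 5/9 = 1743.33 °C = 2016.48 K.
T_C = 150 °F → (150 − 32) × 5/9 = 65.56 °C = 338.71 K.
First-stage efficiency η₁ = 1 − T_m/T_H = 1 − 1352.00/2016.48 = 0.3295.
W₁ = η₁·Q_H = 0.3295 × 6830 = 2250 W.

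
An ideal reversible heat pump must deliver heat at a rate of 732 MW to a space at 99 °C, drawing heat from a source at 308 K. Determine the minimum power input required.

Ẇ_in ≈ 126.2 MW

T_H = 99 °C → 99 + 273.15 = 372.15 K.
Reversible heating COP: COP_HP = T_H/(T_H − T_C) = 372.15/64.15 = 5.8012.
W = Q_H/COP_HP = 732/5.8012 = 126.2 MW.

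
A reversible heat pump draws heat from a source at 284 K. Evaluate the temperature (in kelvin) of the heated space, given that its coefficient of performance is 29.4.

T_H ≈ 294.0 K

COP_HP = T_H/(T_H − T_C) ⇒ T_H = T_C·COP_HP/(COP_HP − 1) = 284.00 × 29.4/(29.4 − 1) = 294.0 K.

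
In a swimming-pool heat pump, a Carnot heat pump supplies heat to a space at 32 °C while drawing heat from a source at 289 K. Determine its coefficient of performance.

T_H = 32 °C → 32 + 273.15 = 305.15 K.
The Carnot heat-pump COP is COP_HP = T_H/(T_H − T_C) = 305.15/(305.15 − 289.00) = 18.9.

COP_HP ≈ 18.9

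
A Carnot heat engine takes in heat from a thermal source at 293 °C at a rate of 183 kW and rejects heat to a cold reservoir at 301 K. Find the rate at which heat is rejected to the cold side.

Q̇_C ≈ 97.29 kW

T_H = 293 °C → 293 + 273.15 = 566.15 K.
η_rev = 1 − T_C/T_H = 1 − 301.00/566.15 = 0.4683.
For a reversible cycle Q_C/Q_H = T_C/T_H, so Q_C = 183 × 301.00/566.15 = 97.29 kW.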